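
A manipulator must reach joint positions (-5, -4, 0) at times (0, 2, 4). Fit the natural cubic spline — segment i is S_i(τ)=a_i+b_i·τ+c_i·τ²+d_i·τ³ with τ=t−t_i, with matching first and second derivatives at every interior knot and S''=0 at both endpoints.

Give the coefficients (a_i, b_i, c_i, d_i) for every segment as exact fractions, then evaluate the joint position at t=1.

Δ: Δ0=1/2, Δ1=2
row 1: diag=8, rhs=9; c'=1/4, d'=9/8
back: M1=9/8
M: M0=0, M1=9/8, M2=0
seg 0: a=-5, c=M0/2=0, d=(M1−M0)/(6·2)=3/32, b=Δ0−h0·(2M0+M1)/6=1/8
seg 1: a=-4, c=M1/2=9/16, d=(M2−M1)/(6·2)=-3/32, b=Δ1−h1·(2M1+M2)/6=5/4
t_q=1 → seg 0, τ=1; S=-5+1/8·τ+0·τ²+3/32·τ³=-153/32

  seg 0: a=-5 b=1/8 c=0 d=3/32
  seg 1: a=-4 b=5/4 c=9/16 d=-3/32
S(1) = -153/32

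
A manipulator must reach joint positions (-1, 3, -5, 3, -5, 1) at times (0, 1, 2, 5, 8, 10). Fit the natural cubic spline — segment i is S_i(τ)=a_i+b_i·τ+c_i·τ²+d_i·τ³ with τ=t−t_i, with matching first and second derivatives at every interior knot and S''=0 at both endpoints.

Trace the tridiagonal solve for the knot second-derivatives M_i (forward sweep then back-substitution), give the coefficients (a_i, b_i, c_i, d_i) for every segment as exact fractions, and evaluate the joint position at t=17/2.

Δ: Δ0=4, Δ1=-8, Δ2=8/3, Δ3=-8/3, Δ4=3
row 1: diag=4, rhs=-72; c'=1/4, d'=-18
row 2: denom=8−1·1/4=31/4; d'=(64−1·-18)/(31/4)=328/31
row 3: denom=12−3·12/31=336/31; d'=(-32−3·328/31)/(336/31)=-247/42
row 4: denom=10−3·31/112=1027/112; d'=(34−3·-247/42)/(1027/112)=5784/1027
back: M4=5784/1027
back: M3=-247/42−31/112·5784/1027=-22922/3081
back: M2=328/31−12/31·-22922/3081=13824/1027
back: M1=-18−1/4·13824/1027=-21942/1027
M: M0=0, M1=-21942/1027, M2=13824/1027, M3=-22922/3081, M4=5784/1027, M5=0
seg 0: a=-1, c=M0/2=0, d=(M1−M0)/(6·1)=-3657/1027, b=Δ0−h0·(2M0+M1)/6=7765/1027
seg 1: a=3, c=M1/2=-10971/1027, d=(M2−M1)/(6·1)=5961/1027, b=Δ1−h1·(2M1+M2)/6=-3206/1027
seg 2: a=-5, c=M2/2=6912/1027, d=(M3−M2)/(6·3)=-32197/27729, b=Δ2−h2·(2M2+M3)/6=-7265/1027
seg 3: a=3, c=M3/2=-11461/3081, d=(M4−M3)/(6·3)=1549/2133, b=Δ3−h3·(2M3+M4)/6=2010/1027
seg 4: a=-5, c=M4/2=2892/1027, d=(M5−M4)/(6·2)=-482/1027, b=Δ4−h4·(2M4+M5)/6=-775/1027
t_q=17/2 → seg 4, τ=1/2; S=-5+-775/1027·τ+2892/1027·τ²+-482/1027·τ³=-19439/4108

  seg 0: a=-1 b=7765/1027 c=0 d=-3657/1027
  seg 1: a=3 b=-3206/1027 c=-10971/1027 d=5961/1027
  seg 2: a=-5 b=-7265/1027 c=6912/1027 d=-32197/27729
  seg 3: a=3 b=2010/1027 c=-11461/3081 d=1549/2133
  seg 4: a=-5 b=-775/1027 c=2892/1027 d=-482/1027
S(17/2) = -19439/4108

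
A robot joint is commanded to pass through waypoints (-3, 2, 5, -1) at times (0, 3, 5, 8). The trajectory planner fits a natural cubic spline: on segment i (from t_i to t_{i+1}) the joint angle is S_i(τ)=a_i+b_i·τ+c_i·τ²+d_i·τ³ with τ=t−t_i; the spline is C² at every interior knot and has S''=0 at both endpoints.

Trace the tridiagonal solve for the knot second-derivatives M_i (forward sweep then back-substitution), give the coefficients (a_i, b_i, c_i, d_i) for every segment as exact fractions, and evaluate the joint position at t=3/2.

  seg 0: a=-3 b=3/2 c=0 d=1/54
  seg 1: a=2 b=2 c=1/6 d=-5/24
  seg 2: a=5 b=1/6 c=-13/12 d=13/108
S(3/2) = -11/16

Δ: Δ0=5/3, Δ1=3/2, Δ2=-2
row 1: diag=10, rhs=-1; c'=1/5, d'=-1/10
row 2: denom=10−2·1/5=48/5; d'=(-21−2·-1/10)/(48/5)=-13/6
back: M2=-13/6
back: M1=-1/10−1/5·-13/6=1/3
M: M0=0, M1=1/3, M2=-13/6, M3=0
seg 0: a=-3, c=M0/2=0, d=(M1−M0)/(6·3)=1/54, b=Δ0−h0·(2M0+M1)/6=3/2
seg 1: a=2, c=M1/2=1/6, d=(M2−M1)/(6·2)=-5/24, b=Δ1−h1·(2M1+M2)/6=2
seg 2: a=5, c=M2/2=-13/12, d=(M3−M2)/(6·3)=13/108, b=Δ2−h2·(2M2+M3)/6=1/6
t_q=3/2 → seg 0, τ=3/2; S=-3+3/2·τ+0·τ²+1/54·τ³=-11/16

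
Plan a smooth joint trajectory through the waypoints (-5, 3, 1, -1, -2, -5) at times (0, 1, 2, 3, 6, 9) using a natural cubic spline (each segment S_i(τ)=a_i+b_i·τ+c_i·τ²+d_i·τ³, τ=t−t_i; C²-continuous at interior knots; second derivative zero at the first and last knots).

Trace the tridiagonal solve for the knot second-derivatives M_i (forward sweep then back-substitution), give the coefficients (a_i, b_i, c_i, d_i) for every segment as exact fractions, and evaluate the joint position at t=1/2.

Δ: Δ0=8, Δ1=-2, Δ2=-2, Δ3=-1/3, Δ4=-1
row 1: diag=4, rhs=-60; c'=1/4, d'=-15
row 2: denom=4−1·1/4=15/4; d'=(0−1·-15)/(15/4)=4
row 3: denom=8−1·4/15=116/15; d'=(10−1·4)/(116/15)=45/58
row 4: denom=12−3·45/116=1257/116; d'=(-4−3·45/58)/(1257/116)=-734/1257
back: M4=-734/1257
back: M3=45/58−45/116·-734/1257=420/419
back: M2=4−4/15·420/419=1564/419
back: M1=-15−1/4·1564/419=-6676/419
M: M0=0, M1=-6676/419, M2=1564/419, M3=420/419, M4=-734/1257, M5=0
seg 0: a=-5, c=M0/2=0, d=(M1−M0)/(6·1)=-3338/1257, b=Δ0−h0·(2M0+M1)/6=13394/1257
seg 1: a=3, c=M1/2=-3338/419, d=(M2−M1)/(6·1)=4120/1257, b=Δ1−h1·(2M1+M2)/6=3380/1257
seg 2: a=1, c=M2/2=782/419, d=(M3−M2)/(6·1)=-572/1257, b=Δ2−h2·(2M2+M3)/6=-4288/1257
seg 3: a=-1, c=M3/2=210/419, d=(M4−M3)/(6·3)=-997/11313, b=Δ3−h3·(2M3+M4)/6=-1312/1257
seg 4: a=-2, c=M4/2=-367/1257, d=(M5−M4)/(6·3)=367/11313, b=Δ4−h4·(2M4+M5)/6=-523/1257
t_q=1/2 → seg 0, τ=1/2; S=-5+13394/1257·τ+0·τ²+-3338/1257·τ³=-7/1676

  seg 0: a=-5 b=13394/1257 c=0 d=-3338/1257
  seg 1: a=3 b=3380/1257 c=-3338/419 d=4120/1257
  seg 2: a=1 b=-4288/1257 c=782/419 d=-572/1257
  seg 3: a=-1 b=-1312/1257 c=210/419 d=-997/11313
  seg 4: a=-2 b=-523/1257 c=-367/1257 d=367/11313
S(1/2) = -7/1676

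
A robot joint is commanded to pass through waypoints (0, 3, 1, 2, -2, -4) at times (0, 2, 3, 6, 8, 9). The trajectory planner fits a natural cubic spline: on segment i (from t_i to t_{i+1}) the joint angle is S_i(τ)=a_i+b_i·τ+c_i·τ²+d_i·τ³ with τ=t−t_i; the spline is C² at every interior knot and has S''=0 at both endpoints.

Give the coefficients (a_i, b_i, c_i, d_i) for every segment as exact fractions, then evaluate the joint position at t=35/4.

  seg 0: a=0 b=4924/1731 c=0 d=-4655/13848
  seg 1: a=3 b=-4117/3462 c=-4655/2308 d=8351/6924
  seg 2: a=1 b=-11111/6924 c=924/577 d=-735/2308
  seg 3: a=2 b=-2059/3462 c=-2919/2308 d=973/3462
  seg 4: a=-2 b=-7897/3462 c=973/2308 d=-973/6924
S(35/4) = -521857/147712

Δ: Δ0=3/2, Δ1=-2, Δ2=1/3, Δ3=-2, Δ4=-2
row 1: diag=6, rhs=-21; c'=1/6, d'=-7/2
row 2: denom=8−1·1/6=47/6; d'=(14−1·-7/2)/(47/6)=105/47
row 3: denom=10−3·18/47=416/47; d'=(-14−3·105/47)/(416/47)=-973/416
row 4: denom=6−2·47/208=577/104; d'=(0−2·-973/416)/(577/104)=973/1154
back: M4=973/1154
back: M3=-973/416−47/208·973/1154=-2919/1154
back: M2=105/47−18/47·-2919/1154=1848/577
back: M1=-7/2−1/6·1848/577=-4655/1154
M: M0=0, M1=-4655/1154, M2=1848/577, M3=-2919/1154, M4=973/1154, M5=0
seg 0: a=0, c=M0/2=0, d=(M1−M0)/(6·2)=-4655/13848, b=Δ0−h0·(2M0+M1)/6=4924/1731
seg 1: a=3, c=M1/2=-4655/2308, d=(M2−M1)/(6·1)=8351/6924, b=Δ1−h1·(2M1+M2)/6=-4117/3462
seg 2: a=1, c=M2/2=924/577, d=(M3−M2)/(6·3)=-735/2308, b=Δ2−h2·(2M2+M3)/6=-11111/6924
seg 3: a=2, c=M3/2=-2919/2308, d=(M4−M3)/(6·2)=973/3462, b=Δ3−h3·(2M3+M4)/6=-2059/3462
seg 4: a=-2, c=M4/2=973/2308, d=(M5−M4)/(6·1)=-973/6924, b=Δ4−h4·(2M4+M5)/6=-7897/3462
t_q=35/4 → seg 4, τ=3/4; S=-2+-7897/3462·τ+973/2308·τ²+-973/6924·τ³=-521857/147712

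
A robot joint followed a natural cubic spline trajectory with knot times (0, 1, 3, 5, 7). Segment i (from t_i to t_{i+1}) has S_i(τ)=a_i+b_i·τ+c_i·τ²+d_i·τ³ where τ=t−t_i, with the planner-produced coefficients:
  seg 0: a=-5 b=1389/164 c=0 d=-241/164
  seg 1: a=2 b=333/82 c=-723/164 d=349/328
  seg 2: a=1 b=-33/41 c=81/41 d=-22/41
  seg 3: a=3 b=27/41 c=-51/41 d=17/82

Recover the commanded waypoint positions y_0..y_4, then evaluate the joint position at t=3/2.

y_0=-5 y_1=2 y_2=1 y_3=3 y_4=1
S(3/2) = 8033/2624

y_0 = S_0(0) = a_0 = -5
y_1 = S_1(0) = a_1 = 2
y_2 = S_2(0) = a_2 = 1
y_3 = S_3(0) = a_3 = 3
y_4 = S_3(2) = 1
t_q=3/2 is in segment 1 (τ=1/2); S_1(τ)=8033/2624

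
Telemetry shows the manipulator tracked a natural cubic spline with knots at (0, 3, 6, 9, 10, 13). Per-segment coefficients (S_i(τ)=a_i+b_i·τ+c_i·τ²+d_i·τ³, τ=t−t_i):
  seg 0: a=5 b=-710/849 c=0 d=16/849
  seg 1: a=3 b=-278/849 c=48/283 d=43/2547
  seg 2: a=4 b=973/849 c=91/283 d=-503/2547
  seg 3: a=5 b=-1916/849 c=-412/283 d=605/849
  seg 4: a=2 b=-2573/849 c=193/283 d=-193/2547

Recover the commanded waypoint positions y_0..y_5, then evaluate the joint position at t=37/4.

y_0=5 y_1=3 y_2=4 y_3=5 y_4=2 y_5=-3
S(37/4) = 78895/18112

y_0 = S_0(0) = a_0 = 5
y_1 = S_1(0) = a_1 = 3
y_2 = S_2(0) = a_2 = 4
y_3 = S_3(0) = a_3 = 5
y_4 = S_4(0) = a_4 = 2
y_5 = S_4(3) = -3
t_q=37/4 is in segment 3 (τ=1/4); S_3(τ)=78895/18112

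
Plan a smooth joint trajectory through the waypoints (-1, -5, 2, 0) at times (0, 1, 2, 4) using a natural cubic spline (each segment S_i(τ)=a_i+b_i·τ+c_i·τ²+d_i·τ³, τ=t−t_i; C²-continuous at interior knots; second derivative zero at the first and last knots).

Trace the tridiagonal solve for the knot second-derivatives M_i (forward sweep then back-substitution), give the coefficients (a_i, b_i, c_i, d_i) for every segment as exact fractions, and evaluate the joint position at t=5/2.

Δ: Δ0=-4, Δ1=7, Δ2=-1
row 1: diag=4, rhs=66; c'=1/4, d'=33/2
row 2: denom=6−1·1/4=23/4; d'=(-48−1·33/2)/(23/4)=-258/23
back: M2=-258/23
back: M1=33/2−1/4·-258/23=444/23
M: M0=0, M1=444/23, M2=-258/23, M3=0
seg 0: a=-1, c=M0/2=0, d=(M1−M0)/(6·1)=74/23, b=Δ0−h0·(2M0+M1)/6=-166/23
seg 1: a=-5, c=M1/2=222/23, d=(M2−M1)/(6·1)=-117/23, b=Δ1−h1·(2M1+M2)/6=56/23
seg 2: a=2, c=M2/2=-129/23, d=(M3−M2)/(6·2)=43/46, b=Δ2−h2·(2M2+M3)/6=149/23
t_q=5/2 → seg 2, τ=1/2; S=2+149/23·τ+-129/23·τ²+43/46·τ³=1455/368

  seg 0: a=-1 b=-166/23 c=0 d=74/23
  seg 1: a=-5 b=56/23 c=222/23 d=-117/23
  seg 2: a=2 b=149/23 c=-129/23 d=43/46
S(5/2) = 1455/368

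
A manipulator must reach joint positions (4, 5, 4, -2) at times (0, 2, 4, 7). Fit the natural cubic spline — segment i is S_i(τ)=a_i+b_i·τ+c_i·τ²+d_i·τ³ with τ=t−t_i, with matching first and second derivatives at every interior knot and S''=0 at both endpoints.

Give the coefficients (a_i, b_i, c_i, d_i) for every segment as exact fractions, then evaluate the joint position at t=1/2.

  seg 0: a=4 b=13/19 c=0 d=-7/152
  seg 1: a=5 b=5/38 c=-21/76 d=-3/152
  seg 2: a=4 b=-23/19 c=-15/38 d=5/114
S(1/2) = 5273/1216

Δ: Δ0=1/2, Δ1=-1/2, Δ2=-2
row 1: diag=8, rhs=-6; c'=1/4, d'=-3/4
row 2: denom=10−2·1/4=19/2; d'=(-9−2·-3/4)/(19/2)=-15/19
back: M2=-15/19
back: M1=-3/4−1/4·-15/19=-21/38
M: M0=0, M1=-21/38, M2=-15/19, M3=0
seg 0: a=4, c=M0/2=0, d=(M1−M0)/(6·2)=-7/152, b=Δ0−h0·(2M0+M1)/6=13/19
seg 1: a=5, c=M1/2=-21/76, d=(M2−M1)/(6·2)=-3/152, b=Δ1−h1·(2M1+M2)/6=5/38
seg 2: a=4, c=M2/2=-15/38, d=(M3−M2)/(6·3)=5/114, b=Δ2−h2·(2M2+M3)/6=-23/19
t_q=1/2 → seg 0, τ=1/2; S=4+13/19·τ+0·τ²+-7/152·τ³=5273/1216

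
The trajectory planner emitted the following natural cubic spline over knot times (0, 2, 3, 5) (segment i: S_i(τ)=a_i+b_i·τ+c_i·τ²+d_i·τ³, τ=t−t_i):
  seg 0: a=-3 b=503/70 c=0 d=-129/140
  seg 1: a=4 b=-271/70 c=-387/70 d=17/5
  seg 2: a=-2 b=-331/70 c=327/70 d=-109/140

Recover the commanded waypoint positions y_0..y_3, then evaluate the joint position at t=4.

y_0 = S_0(0) = a_0 = -3
y_1 = S_1(0) = a_1 = 4
y_2 = S_2(0) = a_2 = -2
y_3 = S_2(2) = 1
t_q=4 is in segment 2 (τ=1); S_2(τ)=-397/140

y_0=-3 y_1=4 y_2=-2 y_3=1
S(4) = -397/140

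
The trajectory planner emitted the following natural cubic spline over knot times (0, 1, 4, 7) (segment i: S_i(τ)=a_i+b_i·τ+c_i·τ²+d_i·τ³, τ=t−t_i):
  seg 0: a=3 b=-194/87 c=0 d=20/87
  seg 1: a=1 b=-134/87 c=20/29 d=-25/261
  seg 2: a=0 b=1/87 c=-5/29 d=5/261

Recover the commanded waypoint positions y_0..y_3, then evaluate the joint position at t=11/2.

y_0=3 y_1=1 y_2=0 y_3=-1
S(11/2) = -71/232

y_0 = S_0(0) = a_0 = 3
y_1 = S_1(0) = a_1 = 1
y_2 = S_2(0) = a_2 = 0
y_3 = S_2(3) = -1
t_q=11/2 is in segment 2 (τ=3/2); S_2(τ)=-71/232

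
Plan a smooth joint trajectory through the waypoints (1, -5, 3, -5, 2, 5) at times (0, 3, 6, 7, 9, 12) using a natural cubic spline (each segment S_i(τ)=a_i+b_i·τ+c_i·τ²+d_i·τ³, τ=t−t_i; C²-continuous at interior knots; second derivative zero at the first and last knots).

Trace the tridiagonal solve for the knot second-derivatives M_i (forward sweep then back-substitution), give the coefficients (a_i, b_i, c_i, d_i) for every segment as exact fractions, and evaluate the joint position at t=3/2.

Δ: Δ0=-2, Δ1=8/3, Δ2=-8, Δ3=7/2, Δ4=1
row 1: diag=12, rhs=28; c'=1/4, d'=7/3
row 2: denom=8−3·1/4=29/4; d'=(-64−3·7/3)/(29/4)=-284/29
row 3: denom=6−1·4/29=170/29; d'=(69−1·-284/29)/(170/29)=457/34
row 4: denom=10−2·29/85=792/85; d'=(-15−2·457/34)/(792/85)=-445/99
back: M4=-445/99
back: M3=457/34−29/85·-445/99=2965/198
back: M2=-284/29−4/29·2965/198=-1174/99
back: M1=7/3−1/4·-1174/99=1049/198
M: M0=0, M1=1049/198, M2=-1174/99, M3=2965/198, M4=-445/99, M5=0
seg 0: a=1, c=M0/2=0, d=(M1−M0)/(6·3)=1049/3564, b=Δ0−h0·(2M0+M1)/6=-1841/396
seg 1: a=-5, c=M1/2=1049/396, d=(M2−M1)/(6·3)=-3397/3564, b=Δ1−h1·(2M1+M2)/6=653/198
seg 2: a=3, c=M2/2=-587/99, d=(M3−M2)/(6·1)=161/36, b=Δ2−h2·(2M2+M3)/6=-2591/396
seg 3: a=-5, c=M3/2=2965/396, d=(M4−M3)/(6·2)=-1285/792, b=Δ3−h3·(2M3+M4)/6=-329/66
seg 4: a=2, c=M4/2=-445/198, d=(M5−M4)/(6·3)=445/1782, b=Δ4−h4·(2M4+M5)/6=544/99
t_q=3/2 → seg 0, τ=3/2; S=1+-1841/396·τ+0·τ²+1049/3564·τ³=-1753/352

  seg 0: a=1 b=-1841/396 c=0 d=1049/3564
  seg 1: a=-5 b=653/198 c=1049/396 d=-3397/3564
  seg 2: a=3 b=-2591/396 c=-587/99 d=161/36
  seg 3: a=-5 b=-329/66 c=2965/396 d=-1285/792
  seg 4: a=2 b=544/99 c=-445/198 d=445/1782
S(3/2) = -1753/352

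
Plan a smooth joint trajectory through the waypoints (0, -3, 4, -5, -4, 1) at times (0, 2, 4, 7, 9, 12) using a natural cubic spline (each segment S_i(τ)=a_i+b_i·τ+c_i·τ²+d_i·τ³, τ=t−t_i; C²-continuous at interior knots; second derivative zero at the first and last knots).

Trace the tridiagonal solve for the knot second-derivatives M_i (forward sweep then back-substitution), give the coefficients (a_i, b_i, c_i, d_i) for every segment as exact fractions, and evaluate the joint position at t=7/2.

Δ: Δ0=-3/2, Δ1=7/2, Δ2=-3, Δ3=1/2, Δ4=5/3
row 1: diag=8, rhs=30; c'=1/4, d'=15/4
row 2: denom=10−2·1/4=19/2; d'=(-39−2·15/4)/(19/2)=-93/19
row 3: denom=10−3·6/19=172/19; d'=(21−3·-93/19)/(172/19)=339/86
row 4: denom=10−2·19/86=411/43; d'=(7−2·339/86)/(411/43)=-38/411
back: M4=-38/411
back: M3=339/86−19/86·-38/411=3257/822
back: M2=-93/19−6/19·3257/822=-842/137
back: M1=15/4−1/4·-842/137=2897/548
M: M0=0, M1=2897/548, M2=-842/137, M3=3257/822, M4=-38/411, M5=0
seg 0: a=0, c=M0/2=0, d=(M1−M0)/(6·2)=2897/6576, b=Δ0−h0·(2M0+M1)/6=-5363/1644
seg 1: a=-3, c=M1/2=2897/1096, d=(M2−M1)/(6·2)=-6265/6576, b=Δ1−h1·(2M1+M2)/6=832/411
seg 2: a=4, c=M2/2=-421/137, d=(M3−M2)/(6·3)=8309/14796, b=Δ2−h2·(2M2+M3)/6=1915/1644
seg 3: a=-5, c=M3/2=3257/1644, d=(M4−M3)/(6·2)=-1111/3288, b=Δ3−h3·(2M3+M4)/6=-1735/822
seg 4: a=-4, c=M4/2=-19/411, d=(M5−M4)/(6·3)=19/3699, b=Δ4−h4·(2M4+M5)/6=241/137
t_q=7/2 → seg 1, τ=3/2; S=-3+832/411·τ+2897/1096·τ²+-6265/6576·τ³=48547/17536

  seg 0: a=0 b=-5363/1644 c=0 d=2897/6576
  seg 1: a=-3 b=832/411 c=2897/1096 d=-6265/6576
  seg 2: a=4 b=1915/1644 c=-421/137 d=8309/14796
  seg 3: a=-5 b=-1735/822 c=3257/1644 d=-1111/3288
  seg 4: a=-4 b=241/137 c=-19/411 d=19/3699
S(7/2) = 48547/17536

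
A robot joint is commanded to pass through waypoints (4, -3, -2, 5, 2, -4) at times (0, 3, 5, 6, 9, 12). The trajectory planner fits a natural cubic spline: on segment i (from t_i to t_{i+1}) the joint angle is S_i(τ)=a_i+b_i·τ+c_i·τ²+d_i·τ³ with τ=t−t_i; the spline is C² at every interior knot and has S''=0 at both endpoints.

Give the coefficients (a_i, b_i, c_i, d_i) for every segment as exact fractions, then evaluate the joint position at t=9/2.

  seg 0: a=4 b=-239/99 c=0 d=8/891
  seg 1: a=-3 b=-215/99 c=8/99 d=497/792
  seg 2: a=-2 b=125/22 c=1523/396 d=-91/36
  seg 3: a=5 b=2293/396 c=-370/99 d=1751/3564
  seg 4: a=2 b=-667/198 c=271/396 d=-271/3564
S(9/2) = -8359/2112

Δ: Δ0=-7/3, Δ1=1/2, Δ2=7, Δ3=-1, Δ4=-2
row 1: diag=10, rhs=17; c'=1/5, d'=17/10
row 2: denom=6−2·1/5=28/5; d'=(39−2·17/10)/(28/5)=89/14
row 3: denom=8−1·5/28=219/28; d'=(-48−1·89/14)/(219/28)=-1522/219
row 4: denom=12−3·28/73=792/73; d'=(-6−3·-1522/219)/(792/73)=271/198
back: M4=271/198
back: M3=-1522/219−28/73·271/198=-740/99
back: M2=89/14−5/28·-740/99=1523/198
back: M1=17/10−1/5·1523/198=16/99
M: M0=0, M1=16/99, M2=1523/198, M3=-740/99, M4=271/198, M5=0
seg 0: a=4, c=M0/2=0, d=(M1−M0)/(6·3)=8/891, b=Δ0−h0·(2M0+M1)/6=-239/99
seg 1: a=-3, c=M1/2=8/99, d=(M2−M1)/(6·2)=497/792, b=Δ1−h1·(2M1+M2)/6=-215/99
seg 2: a=-2, c=M2/2=1523/396, d=(M3−M2)/(6·1)=-91/36, b=Δ2−h2·(2M2+M3)/6=125/22
seg 3: a=5, c=M3/2=-370/99, d=(M4−M3)/(6·3)=1751/3564, b=Δ3−h3·(2M3+M4)/6=2293/396
seg 4: a=2, c=M4/2=271/396, d=(M5−M4)/(6·3)=-271/3564, b=Δ4−h4·(2M4+M5)/6=-667/198
t_q=9/2 → seg 1, τ=3/2; S=-3+-215/99·τ+8/99·τ²+497/792·τ³=-8359/2112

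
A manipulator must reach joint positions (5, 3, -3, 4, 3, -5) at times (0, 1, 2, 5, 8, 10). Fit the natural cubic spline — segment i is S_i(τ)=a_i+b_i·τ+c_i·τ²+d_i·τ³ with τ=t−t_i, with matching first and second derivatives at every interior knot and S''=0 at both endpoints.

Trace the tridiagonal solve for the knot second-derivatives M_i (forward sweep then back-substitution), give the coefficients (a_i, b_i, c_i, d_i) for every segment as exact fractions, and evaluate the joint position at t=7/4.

Δ: Δ0=-2, Δ1=-6, Δ2=7/3, Δ3=-1/3, Δ4=-4
row 1: diag=4, rhs=-24; c'=1/4, d'=-6
row 2: denom=8−1·1/4=31/4; d'=(50−1·-6)/(31/4)=224/31
row 3: denom=12−3·12/31=336/31; d'=(-16−3·224/31)/(336/31)=-73/21
row 4: denom=10−3·31/112=1027/112; d'=(-22−3·-73/21)/(1027/112)=-1296/1027
back: M4=-1296/1027
back: M3=-73/21−31/112·-1296/1027=-9634/3081
back: M2=224/31−12/31·-9634/3081=8664/1027
back: M1=-6−1/4·8664/1027=-8328/1027
M: M0=0, M1=-8328/1027, M2=8664/1027, M3=-9634/3081, M4=-1296/1027, M5=0
seg 0: a=5, c=M0/2=0, d=(M1−M0)/(6·1)=-1388/1027, b=Δ0−h0·(2M0+M1)/6=-666/1027
seg 1: a=3, c=M1/2=-4164/1027, d=(M2−M1)/(6·1)=2832/1027, b=Δ1−h1·(2M1+M2)/6=-4830/1027
seg 2: a=-3, c=M2/2=4332/1027, d=(M3−M2)/(6·3)=-17813/27729, b=Δ2−h2·(2M2+M3)/6=-4662/1027
seg 3: a=4, c=M3/2=-4817/3081, d=(M4−M3)/(6·3)=221/2133, b=Δ3−h3·(2M3+M4)/6=3517/1027
seg 4: a=3, c=M4/2=-648/1027, d=(M5−M4)/(6·2)=108/1027, b=Δ4−h4·(2M4+M5)/6=-3244/1027
t_q=7/4 → seg 1, τ=3/4; S=3+-4830/1027·τ+-4164/1027·τ²+2832/1027·τ³=-1689/1027

  seg 0: a=5 b=-666/1027 c=0 d=-1388/1027
  seg 1: a=3 b=-4830/1027 c=-4164/1027 d=2832/1027
  seg 2: a=-3 b=-4662/1027 c=4332/1027 d=-17813/27729
  seg 3: a=4 b=3517/1027 c=-4817/3081 d=221/2133
  seg 4: a=3 b=-3244/1027 c=-648/1027 d=108/1027
S(7/4) = -1689/1027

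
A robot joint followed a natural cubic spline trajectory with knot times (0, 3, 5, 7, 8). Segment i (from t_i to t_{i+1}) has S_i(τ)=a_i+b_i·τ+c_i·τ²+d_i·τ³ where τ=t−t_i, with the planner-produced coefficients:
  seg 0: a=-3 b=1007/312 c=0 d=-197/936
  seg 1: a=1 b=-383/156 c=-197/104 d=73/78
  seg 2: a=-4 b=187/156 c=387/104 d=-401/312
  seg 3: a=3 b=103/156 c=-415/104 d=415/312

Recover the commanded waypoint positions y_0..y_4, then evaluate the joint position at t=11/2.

y_0 = S_0(0) = a_0 = -3
y_1 = S_1(0) = a_1 = 1
y_2 = S_2(0) = a_2 = -4
y_3 = S_3(0) = a_3 = 3
y_4 = S_3(1) = 1
t_q=11/2 is in segment 2 (τ=1/2); S_2(τ)=-2189/832

y_0=-3 y_1=1 y_2=-4 y_3=3 y_4=1
S(11/2) = -2189/832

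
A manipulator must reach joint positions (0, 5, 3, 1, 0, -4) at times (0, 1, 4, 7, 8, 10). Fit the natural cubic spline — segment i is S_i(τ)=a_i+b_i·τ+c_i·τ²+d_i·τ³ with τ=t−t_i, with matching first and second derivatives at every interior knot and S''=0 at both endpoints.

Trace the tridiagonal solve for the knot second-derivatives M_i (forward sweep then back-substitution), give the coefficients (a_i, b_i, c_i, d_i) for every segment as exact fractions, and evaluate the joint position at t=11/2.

  seg 0: a=0 b=21184/3657 c=0 d=-2899/3657
  seg 1: a=5 b=12487/3657 c=-2899/1219 d=3722/10971
  seg 2: a=3 b=-6197/3657 c=823/1219 d=-1216/10971
  seg 3: a=1 b=-2327/3657 c=-393/1219 d=-151/3657
  seg 4: a=0 b=-5138/3657 c=-544/1219 d=272/3657
S(11/2) = 7817/4876

Δ: Δ0=5, Δ1=-2/3, Δ2=-2/3, Δ3=-1, Δ4=-2
row 1: diag=8, rhs=-34; c'=3/8, d'=-17/4
row 2: denom=12−3·3/8=87/8; d'=(0−3·-17/4)/(87/8)=34/29
row 3: denom=8−3·8/29=208/29; d'=(-2−3·34/29)/(208/29)=-10/13
row 4: denom=6−1·29/208=1219/208; d'=(-6−1·-10/13)/(1219/208)=-1088/1219
back: M4=-1088/1219
back: M3=-10/13−29/208·-1088/1219=-786/1219
back: M2=34/29−8/29·-786/1219=1646/1219
back: M1=-17/4−3/8·1646/1219=-5798/1219
M: M0=0, M1=-5798/1219, M2=1646/1219, M3=-786/1219, M4=-1088/1219, M5=0
seg 0: a=0, c=M0/2=0, d=(M1−M0)/(6·1)=-2899/3657, b=Δ0−h0·(2M0+M1)/6=21184/3657
seg 1: a=5, c=M1/2=-2899/1219, d=(M2−M1)/(6·3)=3722/10971, b=Δ1−h1·(2M1+M2)/6=12487/3657
seg 2: a=3, c=M2/2=823/1219, d=(M3−M2)/(6·3)=-1216/10971, b=Δ2−h2·(2M2+M3)/6=-6197/3657
seg 3: a=1, c=M3/2=-393/1219, d=(M4−M3)/(6·1)=-151/3657, b=Δ3−h3·(2M3+M4)/6=-2327/3657
seg 4: a=0, c=M4/2=-544/1219, d=(M5−M4)/(6·2)=272/3657, b=Δ4−h4·(2M4+M5)/6=-5138/3657
t_q=11/2 → seg 2, τ=3/2; S=3+-6197/3657·τ+823/1219·τ²+-1216/10971·τ³=7817/4876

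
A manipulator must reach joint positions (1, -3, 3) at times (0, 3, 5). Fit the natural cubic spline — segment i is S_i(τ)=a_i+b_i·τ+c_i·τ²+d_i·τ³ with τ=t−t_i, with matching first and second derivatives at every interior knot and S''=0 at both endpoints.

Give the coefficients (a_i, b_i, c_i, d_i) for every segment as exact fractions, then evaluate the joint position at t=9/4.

  seg 0: a=1 b=-79/30 c=0 d=13/90
  seg 1: a=-3 b=19/15 c=13/10 d=-13/60
S(9/4) = -2099/640

Δ: Δ0=-4/3, Δ1=3
row 1: diag=10, rhs=26; c'=1/5, d'=13/5
back: M1=13/5
M: M0=0, M1=13/5, M2=0
seg 0: a=1, c=M0/2=0, d=(M1−M0)/(6·3)=13/90, b=Δ0−h0·(2M0+M1)/6=-79/30
seg 1: a=-3, c=M1/2=13/10, d=(M2−M1)/(6·2)=-13/60, b=Δ1−h1·(2M1+M2)/6=19/15
t_q=9/4 → seg 0, τ=9/4; S=1+-79/30·τ+0·τ²+13/90·τ³=-2099/640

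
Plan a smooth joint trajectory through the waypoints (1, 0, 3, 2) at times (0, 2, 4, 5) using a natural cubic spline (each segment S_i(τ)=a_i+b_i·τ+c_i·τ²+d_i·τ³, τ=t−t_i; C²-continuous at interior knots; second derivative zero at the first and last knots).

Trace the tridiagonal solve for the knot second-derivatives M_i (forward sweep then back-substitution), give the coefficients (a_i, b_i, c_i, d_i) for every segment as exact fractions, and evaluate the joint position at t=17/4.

Δ: Δ0=-1/2, Δ1=3/2, Δ2=-1
row 1: diag=8, rhs=12; c'=1/4, d'=3/2
row 2: denom=6−2·1/4=11/2; d'=(-15−2·3/2)/(11/2)=-36/11
back: M2=-36/11
back: M1=3/2−1/4·-36/11=51/22
M: M0=0, M1=51/22, M2=-36/11, M3=0
seg 0: a=1, c=M0/2=0, d=(M1−M0)/(6·2)=17/88, b=Δ0−h0·(2M0+M1)/6=-14/11
seg 1: a=0, c=M1/2=51/44, d=(M2−M1)/(6·2)=-41/88, b=Δ1−h1·(2M1+M2)/6=23/22
seg 2: a=3, c=M2/2=-18/11, d=(M3−M2)/(6·1)=6/11, b=Δ2−h2·(2M2+M3)/6=1/11
t_q=17/4 → seg 2, τ=1/4; S=3+1/11·τ+-18/11·τ²+6/11·τ³=1031/352

  seg 0: a=1 b=-14/11 c=0 d=17/88
  seg 1: a=0 b=23/22 c=51/44 d=-41/88
  seg 2: a=3 b=1/11 c=-18/11 d=6/11
S(17/4) = 1031/352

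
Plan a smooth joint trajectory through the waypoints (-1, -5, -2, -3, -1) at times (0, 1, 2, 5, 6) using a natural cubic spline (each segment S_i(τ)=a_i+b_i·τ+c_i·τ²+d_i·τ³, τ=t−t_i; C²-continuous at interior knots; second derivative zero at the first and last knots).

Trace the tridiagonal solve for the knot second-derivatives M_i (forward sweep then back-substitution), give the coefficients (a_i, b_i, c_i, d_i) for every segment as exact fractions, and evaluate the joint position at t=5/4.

Δ: Δ0=-4, Δ1=3, Δ2=-1/3, Δ3=2
row 1: diag=4, rhs=42; c'=1/4, d'=21/2
row 2: denom=8−1·1/4=31/4; d'=(-20−1·21/2)/(31/4)=-122/31
row 3: denom=8−3·12/31=212/31; d'=(14−3·-122/31)/(212/31)=200/53
back: M3=200/53
back: M2=-122/31−12/31·200/53=-286/53
back: M1=21/2−1/4·-286/53=628/53
M: M0=0, M1=628/53, M2=-286/53, M3=200/53, M4=0
seg 0: a=-1, c=M0/2=0, d=(M1−M0)/(6·1)=314/159, b=Δ0−h0·(2M0+M1)/6=-950/159
seg 1: a=-5, c=M1/2=314/53, d=(M2−M1)/(6·1)=-457/159, b=Δ1−h1·(2M1+M2)/6=-8/159
seg 2: a=-2, c=M2/2=-143/53, d=(M3−M2)/(6·3)=27/53, b=Δ2−h2·(2M2+M3)/6=505/159
seg 3: a=-3, c=M3/2=100/53, d=(M4−M3)/(6·1)=-100/159, b=Δ3−h3·(2M3+M4)/6=118/159
t_q=5/4 → seg 1, τ=1/4; S=-5+-8/159·τ+314/53·τ²+-457/159·τ³=-15899/3392

  seg 0: a=-1 b=-950/159 c=0 d=314/159
  seg 1: a=-5 b=-8/159 c=314/53 d=-457/159
  seg 2: a=-2 b=505/159 c=-143/53 d=27/53
  seg 3: a=-3 b=118/159 c=100/53 d=-100/159
S(5/4) = -15899/3392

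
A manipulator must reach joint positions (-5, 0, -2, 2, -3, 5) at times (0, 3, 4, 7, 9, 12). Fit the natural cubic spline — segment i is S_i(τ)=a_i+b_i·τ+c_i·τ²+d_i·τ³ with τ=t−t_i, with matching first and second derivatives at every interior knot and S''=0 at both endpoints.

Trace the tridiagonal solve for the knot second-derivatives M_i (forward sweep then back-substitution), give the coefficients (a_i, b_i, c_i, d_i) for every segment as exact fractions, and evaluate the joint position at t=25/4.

Δ: Δ0=5/3, Δ1=-2, Δ2=4/3, Δ3=-5/2, Δ4=8/3
row 1: diag=8, rhs=-22; c'=1/8, d'=-11/4
row 2: denom=8−1·1/8=63/8; d'=(20−1·-11/4)/(63/8)=26/9
row 3: denom=10−3·8/21=62/7; d'=(-23−3·26/9)/(62/7)=-665/186
row 4: denom=10−2·7/31=296/31; d'=(31−2·-665/186)/(296/31)=887/222
back: M4=887/222
back: M3=-665/186−7/31·887/222=-497/111
back: M2=26/9−8/21·-497/111=170/37
back: M1=-11/4−1/8·170/37=-123/37
M: M0=0, M1=-123/37, M2=170/37, M3=-497/111, M4=887/222, M5=0
seg 0: a=-5, c=M0/2=0, d=(M1−M0)/(6·3)=-41/222, b=Δ0−h0·(2M0+M1)/6=739/222
seg 1: a=0, c=M1/2=-123/74, d=(M2−M1)/(6·1)=293/222, b=Δ1−h1·(2M1+M2)/6=-184/111
seg 2: a=-2, c=M2/2=85/37, d=(M3−M2)/(6·3)=-1007/1998, b=Δ2−h2·(2M2+M3)/6=-227/222
seg 3: a=2, c=M3/2=-497/222, d=(M4−M3)/(6·2)=209/296, b=Δ3−h3·(2M3+M4)/6=-94/111
seg 4: a=-3, c=M4/2=887/444, d=(M5−M4)/(6·3)=-887/3996, b=Δ4−h4·(2M4+M5)/6=-295/222
t_q=25/4 → seg 2, τ=9/4; S=-2+-227/222·τ+85/37·τ²+-1007/1998·τ³=7523/4736

  seg 0: a=-5 b=739/222 c=0 d=-41/222
  seg 1: a=0 b=-184/111 c=-123/74 d=293/222
  seg 2: a=-2 b=-227/222 c=85/37 d=-1007/1998
  seg 3: a=2 b=-94/111 c=-497/222 d=209/296
  seg 4: a=-3 b=-295/222 c=887/444 d=-887/3996
S(25/4) = 7523/4736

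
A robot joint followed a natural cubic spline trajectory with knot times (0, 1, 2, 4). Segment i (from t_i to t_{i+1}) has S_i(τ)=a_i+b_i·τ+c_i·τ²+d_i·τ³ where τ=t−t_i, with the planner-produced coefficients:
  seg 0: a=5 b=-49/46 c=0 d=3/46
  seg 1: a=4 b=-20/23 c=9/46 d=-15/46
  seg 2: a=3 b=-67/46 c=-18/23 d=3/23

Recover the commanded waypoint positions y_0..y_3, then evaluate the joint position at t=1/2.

y_0 = S_0(0) = a_0 = 5
y_1 = S_1(0) = a_1 = 4
y_2 = S_2(0) = a_2 = 3
y_3 = S_2(2) = -2
t_q=1/2 is in segment 0 (τ=1/2); S_0(τ)=1647/368

y_0=5 y_1=4 y_2=3 y_3=-2
S(1/2) = 1647/368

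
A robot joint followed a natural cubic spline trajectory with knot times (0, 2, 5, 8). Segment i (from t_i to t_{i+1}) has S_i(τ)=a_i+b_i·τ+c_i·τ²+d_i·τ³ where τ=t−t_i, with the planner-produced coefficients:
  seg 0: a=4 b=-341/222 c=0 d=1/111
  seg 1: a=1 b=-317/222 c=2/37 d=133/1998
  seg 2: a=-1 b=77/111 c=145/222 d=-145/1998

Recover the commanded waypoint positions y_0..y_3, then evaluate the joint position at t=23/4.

y_0 = S_0(0) = a_0 = 4
y_1 = S_1(0) = a_1 = 1
y_2 = S_2(0) = a_2 = -1
y_3 = S_2(3) = 5
t_q=23/4 is in segment 2 (τ=3/4); S_2(τ)=-677/4736

y_0=4 y_1=1 y_2=-1 y_3=5
S(23/4) = -677/4736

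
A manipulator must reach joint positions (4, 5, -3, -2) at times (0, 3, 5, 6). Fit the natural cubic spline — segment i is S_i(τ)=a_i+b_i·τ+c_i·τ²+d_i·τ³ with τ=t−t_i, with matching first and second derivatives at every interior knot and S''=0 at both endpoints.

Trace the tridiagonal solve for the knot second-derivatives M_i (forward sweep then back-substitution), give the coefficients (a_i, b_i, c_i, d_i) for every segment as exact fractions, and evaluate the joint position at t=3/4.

Δ: Δ0=1/3, Δ1=-4, Δ2=1
row 1: diag=10, rhs=-26; c'=1/5, d'=-13/5
row 2: denom=6−2·1/5=28/5; d'=(30−2·-13/5)/(28/5)=44/7
back: M2=44/7
back: M1=-13/5−1/5·44/7=-27/7
M: M0=0, M1=-27/7, M2=44/7, M3=0
seg 0: a=4, c=M0/2=0, d=(M1−M0)/(6·3)=-3/14, b=Δ0−h0·(2M0+M1)/6=95/42
seg 1: a=5, c=M1/2=-27/14, d=(M2−M1)/(6·2)=71/84, b=Δ1−h1·(2M1+M2)/6=-74/21
seg 2: a=-3, c=M2/2=22/7, d=(M3−M2)/(6·1)=-22/21, b=Δ2−h2·(2M2+M3)/6=-23/21
t_q=3/4 → seg 0, τ=3/4; S=4+95/42·τ+0·τ²+-3/14·τ³=5023/896

  seg 0: a=4 b=95/42 c=0 d=-3/14
  seg 1: a=5 b=-74/21 c=-27/14 d=71/84
  seg 2: a=-3 b=-23/21 c=22/7 d=-22/21
S(3/4) = 5023/896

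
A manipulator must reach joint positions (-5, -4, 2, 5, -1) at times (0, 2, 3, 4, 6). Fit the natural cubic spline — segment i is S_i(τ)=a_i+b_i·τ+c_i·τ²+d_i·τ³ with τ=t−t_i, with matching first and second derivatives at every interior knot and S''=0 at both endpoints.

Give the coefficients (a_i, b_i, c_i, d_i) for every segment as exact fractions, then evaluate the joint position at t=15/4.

  seg 0: a=-5 b=-211/132 c=0 d=277/528
  seg 1: a=-4 b=155/33 c=277/88 d=-487/264
  seg 2: a=2 b=131/24 c=-105/44 d=-19/264
  seg 3: a=5 b=31/66 c=-229/88 d=229/528
S(15/4) = 26589/5632

Δ: Δ0=1/2, Δ1=6, Δ2=3, Δ3=-3
row 1: diag=6, rhs=33; c'=1/6, d'=11/2
row 2: denom=4−1·1/6=23/6; d'=(-18−1·11/2)/(23/6)=-141/23
row 3: denom=6−1·6/23=132/23; d'=(-36−1·-141/23)/(132/23)=-229/44
back: M3=-229/44
back: M2=-141/23−6/23·-229/44=-105/22
back: M1=11/2−1/6·-105/22=277/44
M: M0=0, M1=277/44, M2=-105/22, M3=-229/44, M4=0
seg 0: a=-5, c=M0/2=0, d=(M1−M0)/(6·2)=277/528, b=Δ0−h0·(2M0+M1)/6=-211/132
seg 1: a=-4, c=M1/2=277/88, d=(M2−M1)/(6·1)=-487/264, b=Δ1−h1·(2M1+M2)/6=155/33
seg 2: a=2, c=M2/2=-105/44, d=(M3−M2)/(6·1)=-19/264, b=Δ2−h2·(2M2+M3)/6=131/24
seg 3: a=5, c=M3/2=-229/88, d=(M4−M3)/(6·2)=229/528, b=Δ3−h3·(2M3+M4)/6=31/66
t_q=15/4 → seg 2, τ=3/4; S=2+131/24·τ+-105/44·τ²+-19/264·τ³=26589/5632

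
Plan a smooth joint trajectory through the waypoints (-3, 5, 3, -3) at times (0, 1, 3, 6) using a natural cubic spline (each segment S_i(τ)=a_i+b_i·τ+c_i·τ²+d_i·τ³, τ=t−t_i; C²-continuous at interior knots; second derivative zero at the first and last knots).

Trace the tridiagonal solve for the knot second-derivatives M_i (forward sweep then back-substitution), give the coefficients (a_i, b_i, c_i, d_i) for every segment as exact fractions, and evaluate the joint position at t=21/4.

  seg 0: a=-3 b=67/7 c=0 d=-11/7
  seg 1: a=5 b=34/7 c=-33/7 d=25/28
  seg 2: a=3 b=-23/7 c=9/14 d=-1/14
S(21/4) = -1749/896

Δ: Δ0=8, Δ1=-1, Δ2=-2
row 1: diag=6, rhs=-54; c'=1/3, d'=-9
row 2: denom=10−2·1/3=28/3; d'=(-6−2·-9)/(28/3)=9/7
back: M2=9/7
back: M1=-9−1/3·9/7=-66/7
M: M0=0, M1=-66/7, M2=9/7, M3=0
seg 0: a=-3, c=M0/2=0, d=(M1−M0)/(6·1)=-11/7, b=Δ0−h0·(2M0+M1)/6=67/7
seg 1: a=5, c=M1/2=-33/7, d=(M2−M1)/(6·2)=25/28, b=Δ1−h1·(2M1+M2)/6=34/7
seg 2: a=3, c=M2/2=9/14, d=(M3−M2)/(6·3)=-1/14, b=Δ2−h2·(2M2+M3)/6=-23/7
t_q=21/4 → seg 2, τ=9/4; S=3+-23/7·τ+9/14·τ²+-1/14·τ³=-1749/896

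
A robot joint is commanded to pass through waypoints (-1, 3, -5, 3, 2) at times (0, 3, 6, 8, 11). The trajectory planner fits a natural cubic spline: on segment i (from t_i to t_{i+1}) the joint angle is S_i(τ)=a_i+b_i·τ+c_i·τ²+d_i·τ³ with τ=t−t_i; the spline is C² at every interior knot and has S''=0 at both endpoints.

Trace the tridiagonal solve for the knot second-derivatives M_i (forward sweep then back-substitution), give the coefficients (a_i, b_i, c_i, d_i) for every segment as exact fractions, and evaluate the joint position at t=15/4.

  seg 0: a=-1 b=541/177 c=0 d=-305/1593
  seg 1: a=3 b=-374/177 c=-305/177 d=817/1593
  seg 2: a=-5 b=247/177 c=512/177 d=-563/708
  seg 3: a=3 b=202/59 c=-665/354 d=665/3186
S(15/4) = 2501/3776

Δ: Δ0=4/3, Δ1=-8/3, Δ2=4, Δ3=-1/3
row 1: diag=12, rhs=-24; c'=1/4, d'=-2
row 2: denom=10−3·1/4=37/4; d'=(40−3·-2)/(37/4)=184/37
row 3: denom=10−2·8/37=354/37; d'=(-26−2·184/37)/(354/37)=-665/177
back: M3=-665/177
back: M2=184/37−8/37·-665/177=1024/177
back: M1=-2−1/4·1024/177=-610/177
M: M0=0, M1=-610/177, M2=1024/177, M3=-665/177, M4=0
seg 0: a=-1, c=M0/2=0, d=(M1−M0)/(6·3)=-305/1593, b=Δ0−h0·(2M0+M1)/6=541/177
seg 1: a=3, c=M1/2=-305/177, d=(M2−M1)/(6·3)=817/1593, b=Δ1−h1·(2M1+M2)/6=-374/177
seg 2: a=-5, c=M2/2=512/177, d=(M3−M2)/(6·2)=-563/708, b=Δ2−h2·(2M2+M3)/6=247/177
seg 3: a=3, c=M3/2=-665/354, d=(M4−M3)/(6·3)=665/3186, b=Δ3−h3·(2M3+M4)/6=202/59
t_q=15/4 → seg 1, τ=3/4; S=3+-374/177·τ+-305/177·τ²+817/1593·τ³=2501/3776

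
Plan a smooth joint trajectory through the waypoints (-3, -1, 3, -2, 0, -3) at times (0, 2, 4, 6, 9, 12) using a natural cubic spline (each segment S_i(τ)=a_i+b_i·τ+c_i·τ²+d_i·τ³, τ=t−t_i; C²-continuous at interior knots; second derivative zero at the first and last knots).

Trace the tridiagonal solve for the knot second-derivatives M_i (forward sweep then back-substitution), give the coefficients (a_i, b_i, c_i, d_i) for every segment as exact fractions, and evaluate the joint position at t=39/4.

Δ: Δ0=1, Δ1=2, Δ2=-5/2, Δ3=2/3, Δ4=-1
row 1: diag=8, rhs=6; c'=1/4, d'=3/4
row 2: denom=8−2·1/4=15/2; d'=(-27−2·3/4)/(15/2)=-19/5
row 3: denom=10−2·4/15=142/15; d'=(19−2·-19/5)/(142/15)=399/142
row 4: denom=12−3·45/142=1569/142; d'=(-10−3·399/142)/(1569/142)=-2617/1569
back: M4=-2617/1569
back: M3=399/142−45/142·-2617/1569=1746/523
back: M2=-19/5−4/15·1746/523=-2453/523
back: M1=3/4−1/4·-2453/523=2011/1046
M: M0=0, M1=2011/1046, M2=-2453/523, M3=1746/523, M4=-2617/1569, M5=0
seg 0: a=-3, c=M0/2=0, d=(M1−M0)/(6·2)=2011/12552, b=Δ0−h0·(2M0+M1)/6=1127/3138
seg 1: a=-1, c=M1/2=2011/2092, d=(M2−M1)/(6·2)=-6917/12552, b=Δ1−h1·(2M1+M2)/6=3580/1569
seg 2: a=3, c=M2/2=-2453/1046, d=(M3−M2)/(6·2)=4199/6276, b=Δ2−h2·(2M2+M3)/6=-1525/3138
seg 3: a=-2, c=M3/2=873/523, d=(M4−M3)/(6·3)=-7855/28242, b=Δ3−h3·(2M3+M4)/6=-5767/3138
seg 4: a=0, c=M4/2=-2617/3138, d=(M5−M4)/(6·3)=2617/28242, b=Δ4−h4·(2M4+M5)/6=1048/1569
t_q=39/4 → seg 4, τ=3/4; S=0+1048/1569·τ+-2617/3138·τ²+2617/28242·τ³=4749/66944

  seg 0: a=-3 b=1127/3138 c=0 d=2011/12552
  seg 1: a=-1 b=3580/1569 c=2011/2092 d=-6917/12552
  seg 2: a=3 b=-1525/3138 c=-2453/1046 d=4199/6276
  seg 3: a=-2 b=-5767/3138 c=873/523 d=-7855/28242
  seg 4: a=0 b=1048/1569 c=-2617/3138 d=2617/28242
S(39/4) = 4749/66944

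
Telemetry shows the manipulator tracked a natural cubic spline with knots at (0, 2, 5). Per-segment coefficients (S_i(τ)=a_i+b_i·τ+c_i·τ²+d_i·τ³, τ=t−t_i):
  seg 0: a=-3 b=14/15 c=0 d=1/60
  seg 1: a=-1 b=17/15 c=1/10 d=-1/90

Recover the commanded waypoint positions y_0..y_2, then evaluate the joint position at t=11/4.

y_0=-3 y_1=-1 y_2=3
S(11/4) = -63/640

y_0 = S_0(0) = a_0 = -3
y_1 = S_1(0) = a_1 = -1
y_2 = S_1(3) = 3
t_q=11/4 is in segment 1 (τ=3/4); S_1(τ)=-63/640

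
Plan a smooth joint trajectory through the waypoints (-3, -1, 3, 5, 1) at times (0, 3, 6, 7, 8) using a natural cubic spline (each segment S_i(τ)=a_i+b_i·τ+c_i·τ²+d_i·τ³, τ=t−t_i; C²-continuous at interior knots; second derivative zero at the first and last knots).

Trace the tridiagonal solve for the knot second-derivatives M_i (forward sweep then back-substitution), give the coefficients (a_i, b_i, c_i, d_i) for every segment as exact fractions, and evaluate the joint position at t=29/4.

  seg 0: a=-3 b=5/7 c=0 d=-1/189
  seg 1: a=-1 b=4/7 c=-1/21 d=19/189
  seg 2: a=3 b=3 c=6/7 d=-13/7
  seg 3: a=5 b=-6/7 c=-33/7 d=11/7
S(29/4) = 289/64

Δ: Δ0=2/3, Δ1=4/3, Δ2=2, Δ3=-4
row 1: diag=12, rhs=4; c'=1/4, d'=1/3
row 2: denom=8−3·1/4=29/4; d'=(4−3·1/3)/(29/4)=12/29
row 3: denom=4−1·4/29=112/29; d'=(-36−1·12/29)/(112/29)=-66/7
back: M3=-66/7
back: M2=12/29−4/29·-66/7=12/7
back: M1=1/3−1/4·12/7=-2/21
M: M0=0, M1=-2/21, M2=12/7, M3=-66/7, M4=0
seg 0: a=-3, c=M0/2=0, d=(M1−M0)/(6·3)=-1/189, b=Δ0−h0·(2M0+M1)/6=5/7
seg 1: a=-1, c=M1/2=-1/21, d=(M2−M1)/(6·3)=19/189, b=Δ1−h1·(2M1+M2)/6=4/7
seg 2: a=3, c=M2/2=6/7, d=(M3−M2)/(6·1)=-13/7, b=Δ2−h2·(2M2+M3)/6=3
seg 3: a=5, c=M3/2=-33/7, d=(M4−M3)/(6·1)=11/7, b=Δ3−h3·(2M3+M4)/6=-6/7
t_q=29/4 → seg 3, τ=1/4; S=5+-6/7·τ+-33/7·τ²+11/7·τ³=289/64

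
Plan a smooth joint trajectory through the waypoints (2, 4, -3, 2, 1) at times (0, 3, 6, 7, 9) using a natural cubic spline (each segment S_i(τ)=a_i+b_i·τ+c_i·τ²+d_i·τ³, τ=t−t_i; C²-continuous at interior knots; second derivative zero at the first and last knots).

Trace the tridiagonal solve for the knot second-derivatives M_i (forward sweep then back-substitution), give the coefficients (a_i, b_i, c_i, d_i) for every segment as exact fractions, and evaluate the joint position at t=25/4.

  seg 0: a=2 b=2417/1020 c=0 d=-193/1020
  seg 1: a=4 b=-1397/510 c=-579/340 d=125/204
  seg 2: a=-3 b=3659/1020 c=324/85 d=-2447/1020
  seg 3: a=2 b=2047/510 c=-1151/340 d=1151/2040
S(25/4) = -41397/21760

Δ: Δ0=2/3, Δ1=-7/3, Δ2=5, Δ3=-1/2
row 1: diag=12, rhs=-18; c'=1/4, d'=-3/2
row 2: denom=8−3·1/4=29/4; d'=(44−3·-3/2)/(29/4)=194/29
row 3: denom=6−1·4/29=170/29; d'=(-33−1·194/29)/(170/29)=-1151/170
back: M3=-1151/170
back: M2=194/29−4/29·-1151/170=648/85
back: M1=-3/2−1/4·648/85=-579/170
M: M0=0, M1=-579/170, M2=648/85, M3=-1151/170, M4=0
seg 0: a=2, c=M0/2=0, d=(M1−M0)/(6·3)=-193/1020, b=Δ0−h0·(2M0+M1)/6=2417/1020
seg 1: a=4, c=M1/2=-579/340, d=(M2−M1)/(6·3)=125/204, b=Δ1−h1·(2M1+M2)/6=-1397/510
seg 2: a=-3, c=M2/2=324/85, d=(M3−M2)/(6·1)=-2447/1020, b=Δ2−h2·(2M2+M3)/6=3659/1020
seg 3: a=2, c=M3/2=-1151/340, d=(M4−M3)/(6·2)=1151/2040, b=Δ3−h3·(2M3+M4)/6=2047/510
t_q=25/4 → seg 2, τ=1/4; S=-3+3659/1020·τ+324/85·τ²+-2447/1020·τ³=-41397/21760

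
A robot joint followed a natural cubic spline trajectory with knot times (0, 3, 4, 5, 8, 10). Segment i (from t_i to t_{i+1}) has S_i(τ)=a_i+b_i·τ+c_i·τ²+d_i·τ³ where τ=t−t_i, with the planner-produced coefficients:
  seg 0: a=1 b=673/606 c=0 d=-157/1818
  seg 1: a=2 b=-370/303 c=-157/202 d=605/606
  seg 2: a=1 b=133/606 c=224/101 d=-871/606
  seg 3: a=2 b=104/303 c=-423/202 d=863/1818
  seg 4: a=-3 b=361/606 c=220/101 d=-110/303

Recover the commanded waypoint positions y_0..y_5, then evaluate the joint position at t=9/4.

y_0 = S_0(0) = a_0 = 1
y_1 = S_1(0) = a_1 = 2
y_2 = S_2(0) = a_2 = 1
y_3 = S_3(0) = a_3 = 2
y_4 = S_4(0) = a_4 = -3
y_5 = S_4(2) = 4
t_q=9/4 is in segment 0 (τ=9/4); S_0(τ)=32515/12928

y_0=1 y_1=2 y_2=1 y_3=2 y_4=-3 y_5=4
S(9/4) = 32515/12928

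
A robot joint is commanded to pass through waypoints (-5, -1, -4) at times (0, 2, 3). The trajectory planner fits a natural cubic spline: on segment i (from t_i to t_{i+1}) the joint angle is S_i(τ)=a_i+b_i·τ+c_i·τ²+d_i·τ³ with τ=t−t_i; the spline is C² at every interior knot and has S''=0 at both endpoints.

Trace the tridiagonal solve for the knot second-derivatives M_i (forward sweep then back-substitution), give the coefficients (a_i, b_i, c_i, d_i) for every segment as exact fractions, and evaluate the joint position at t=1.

Δ: Δ0=2, Δ1=-3
row 1: diag=6, rhs=-30; c'=1/6, d'=-5
back: M1=-5
M: M0=0, M1=-5, M2=0
seg 0: a=-5, c=M0/2=0, d=(M1−M0)/(6·2)=-5/12, b=Δ0−h0·(2M0+M1)/6=11/3
seg 1: a=-1, c=M1/2=-5/2, d=(M2−M1)/(6·1)=5/6, b=Δ1−h1·(2M1+M2)/6=-4/3
t_q=1 → seg 0, τ=1; S=-5+11/3·τ+0·τ²+-5/12·τ³=-7/4

  seg 0: a=-5 b=11/3 c=0 d=-5/12
  seg 1: a=-1 b=-4/3 c=-5/2 d=5/6
S(1) = -7/4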